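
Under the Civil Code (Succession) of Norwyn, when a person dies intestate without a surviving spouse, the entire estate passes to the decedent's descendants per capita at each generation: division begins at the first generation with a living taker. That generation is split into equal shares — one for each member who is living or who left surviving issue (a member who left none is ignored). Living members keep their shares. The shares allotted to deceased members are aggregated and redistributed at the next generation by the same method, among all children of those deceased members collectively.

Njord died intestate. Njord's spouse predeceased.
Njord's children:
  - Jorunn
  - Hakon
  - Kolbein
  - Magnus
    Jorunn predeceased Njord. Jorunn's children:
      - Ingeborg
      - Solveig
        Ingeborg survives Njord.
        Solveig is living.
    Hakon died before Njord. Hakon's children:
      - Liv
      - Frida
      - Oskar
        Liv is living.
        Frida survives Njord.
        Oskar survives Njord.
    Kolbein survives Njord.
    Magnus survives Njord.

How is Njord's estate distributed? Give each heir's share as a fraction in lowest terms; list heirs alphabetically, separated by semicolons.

There is no surviving spouse, so the entire estate passes to Njord's descendants per capita at each generation.
At generation 1 (Jorunn, Hakon, Kolbein, Magnus) there are 4 shares of (1)/4 = 1/4 each.
Living: Kolbein and Magnus — each takes 1/4.
Deceased: Jorunn and Hakon. Their combined 1/2 is pooled and carried to generation 2.
At generation 2 (Ingeborg, Solveig, Liv, Frida, Oskar) there are 5 shares of (1/2)/5 = 1/10 each.
Living: Ingeborg, Solveig, Liv, Frida, and Oskar — each takes 1/10.

Frida 1/10; Ingeborg 1/10; Kolbein 1/4; Liv 1/10; Magnus 1/4; Oskar 1/10; Solveig 1/10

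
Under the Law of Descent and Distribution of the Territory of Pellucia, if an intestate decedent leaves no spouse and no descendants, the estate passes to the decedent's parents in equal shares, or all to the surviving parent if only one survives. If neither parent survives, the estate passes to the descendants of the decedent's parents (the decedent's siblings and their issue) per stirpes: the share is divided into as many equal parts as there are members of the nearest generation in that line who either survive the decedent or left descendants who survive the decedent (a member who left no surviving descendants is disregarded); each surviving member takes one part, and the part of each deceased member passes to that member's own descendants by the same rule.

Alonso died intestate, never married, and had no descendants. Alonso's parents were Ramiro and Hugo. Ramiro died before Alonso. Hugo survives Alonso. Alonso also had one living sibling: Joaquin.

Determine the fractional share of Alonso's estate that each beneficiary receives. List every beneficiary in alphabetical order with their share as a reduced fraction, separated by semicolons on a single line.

Only one parent, Hugo, survives, so Hugo takes the entire estate. The siblings take nothing because a surviving parent has priority.

Hugo 1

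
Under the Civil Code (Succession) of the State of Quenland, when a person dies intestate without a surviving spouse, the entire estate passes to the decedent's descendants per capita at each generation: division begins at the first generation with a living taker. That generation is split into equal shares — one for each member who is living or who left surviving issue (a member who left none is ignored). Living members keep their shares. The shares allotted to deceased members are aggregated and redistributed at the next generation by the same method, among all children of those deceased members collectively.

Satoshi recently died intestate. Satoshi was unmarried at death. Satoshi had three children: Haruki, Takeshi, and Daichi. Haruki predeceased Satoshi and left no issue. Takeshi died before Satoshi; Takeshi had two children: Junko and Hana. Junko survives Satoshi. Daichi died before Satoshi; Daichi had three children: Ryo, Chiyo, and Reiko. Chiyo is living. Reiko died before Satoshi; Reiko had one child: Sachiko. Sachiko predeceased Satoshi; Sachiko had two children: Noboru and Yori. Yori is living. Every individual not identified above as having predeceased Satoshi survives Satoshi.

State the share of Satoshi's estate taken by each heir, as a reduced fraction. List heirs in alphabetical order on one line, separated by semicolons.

Chiyo 1/5; Hana 1/5; Junko 1/5; Noboru 1/10; Ryo 1/5; Yori 1/10

There is no surviving spouse, so the entire estate passes to Satoshi's descendants per capita at each generation.
No one at generation 1 (Takeshi, Daichi) is living; moving to the next generation.
At generation 2 (Junko, Hana, Ryo, Chiyo, Reiko) there are 5 shares of (1)/5 = 1/5 each.
Living: Junko, Hana, Ryo, and Chiyo — each takes 1/5.
Deceased: Reiko. That 1/5 share is carried to generation 3.
At generation 3 (Sachiko) there are 1 shares of (1/5)/1 = 1/5 each.
Deceased: Sachiko. That 1/5 share is carried to generation 4.
At generation 4 (Noboru, Yori) there are 2 shares of (1/5)/2 = 1/10 each.
Living: Noboru and Yori — each takes 1/10.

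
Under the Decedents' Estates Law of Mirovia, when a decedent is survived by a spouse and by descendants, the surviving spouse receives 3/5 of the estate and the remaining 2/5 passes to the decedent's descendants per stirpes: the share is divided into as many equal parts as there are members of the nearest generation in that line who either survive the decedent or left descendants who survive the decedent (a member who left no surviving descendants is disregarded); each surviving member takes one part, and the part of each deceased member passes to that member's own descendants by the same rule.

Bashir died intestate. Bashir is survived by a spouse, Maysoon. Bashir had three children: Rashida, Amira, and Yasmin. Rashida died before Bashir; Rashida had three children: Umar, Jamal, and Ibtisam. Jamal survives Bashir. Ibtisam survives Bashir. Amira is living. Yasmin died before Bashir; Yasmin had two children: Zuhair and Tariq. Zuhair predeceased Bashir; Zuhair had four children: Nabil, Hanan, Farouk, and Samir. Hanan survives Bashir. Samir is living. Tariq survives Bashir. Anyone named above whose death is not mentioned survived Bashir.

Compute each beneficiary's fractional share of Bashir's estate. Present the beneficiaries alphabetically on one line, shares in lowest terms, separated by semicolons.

Amira 2/15; Farouk 1/60; Hanan 1/60; Ibtisam 2/45; Jamal 2/45; Maysoon 3/5; Nabil 1/60; Samir 1/60; Tariq 1/15; Umar 2/45

Maysoon, as surviving spouse, takes 3/5.
The remaining 2/5 passes to Bashir's descendants per stirpes.
The 2/5 is divided into 3 equal shares of 2/15 among Rashida, Amira, Yasmin.
Rashida predeceased; the 2/15 allotted to Rashida's branch passes to Rashida's issue by representation.
The 2/15 is divided into 3 equal shares of 2/45 among Umar, Jamal, Ibtisam.
Umar is living and takes 2/45.
Jamal is living and takes 2/45.
Ibtisam is living and takes 2/45.
Amira is living and takes 2/15.
Yasmin predeceased; the 2/15 allotted to Yasmin's branch passes to Yasmin's issue by representation.
The 2/15 is divided into 2 equal shares of 1/15 among Zuhair, Tariq.
Zuhair predeceased; the 1/15 allotted to Zuhair's branch passes to Zuhair's issue by representation.
The 1/15 is divided into 4 equal shares of 1/60 among Nabil, Hanan, Farouk, Samir.
Nabil is living and takes 1/60.
Hanan is living and takes 1/60.
Farouk is living and takes 1/60.
Samir is living and takes 1/60.
Tariq is living and takes 1/15.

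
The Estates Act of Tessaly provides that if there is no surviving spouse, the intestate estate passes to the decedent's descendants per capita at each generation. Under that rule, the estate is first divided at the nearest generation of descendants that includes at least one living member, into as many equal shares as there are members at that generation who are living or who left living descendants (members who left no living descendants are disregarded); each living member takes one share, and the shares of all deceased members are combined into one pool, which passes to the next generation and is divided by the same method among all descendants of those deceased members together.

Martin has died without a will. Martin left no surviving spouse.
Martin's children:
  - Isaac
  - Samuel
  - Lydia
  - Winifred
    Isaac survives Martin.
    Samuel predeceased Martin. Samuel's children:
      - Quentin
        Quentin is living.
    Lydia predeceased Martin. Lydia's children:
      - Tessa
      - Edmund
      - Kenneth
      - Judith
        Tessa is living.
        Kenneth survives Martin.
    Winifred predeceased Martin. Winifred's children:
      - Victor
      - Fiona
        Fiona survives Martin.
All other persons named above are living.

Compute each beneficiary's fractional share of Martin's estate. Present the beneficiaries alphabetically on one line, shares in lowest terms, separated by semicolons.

Edmund 3/28; Fiona 3/28; Isaac 1/4; Judith 3/28; Kenneth 3/28; Quentin 3/28; Tessa 3/28; Victor 3/28

There is no surviving spouse, so the entire estate passes to Martin's descendants per capita at each generation.
At generation 1 (Isaac, Samuel, Lydia, Winifred) there are 4 shares of (1)/4 = 1/4 each.
Living: Isaac — each takes 1/4.
Deceased: Samuel, Lydia, and Winifred. Their combined 3/4 is pooled and carried to generation 2.
At generation 2 (Quentin, Tessa, Edmund, Kenneth, Judith, Victor, Fiona) there are 7 shares of (3/4)/7 = 3/28 each.
Living: Quentin, Tessa, Edmund, Kenneth, Judith, Victor, and Fiona — each takes 3/28.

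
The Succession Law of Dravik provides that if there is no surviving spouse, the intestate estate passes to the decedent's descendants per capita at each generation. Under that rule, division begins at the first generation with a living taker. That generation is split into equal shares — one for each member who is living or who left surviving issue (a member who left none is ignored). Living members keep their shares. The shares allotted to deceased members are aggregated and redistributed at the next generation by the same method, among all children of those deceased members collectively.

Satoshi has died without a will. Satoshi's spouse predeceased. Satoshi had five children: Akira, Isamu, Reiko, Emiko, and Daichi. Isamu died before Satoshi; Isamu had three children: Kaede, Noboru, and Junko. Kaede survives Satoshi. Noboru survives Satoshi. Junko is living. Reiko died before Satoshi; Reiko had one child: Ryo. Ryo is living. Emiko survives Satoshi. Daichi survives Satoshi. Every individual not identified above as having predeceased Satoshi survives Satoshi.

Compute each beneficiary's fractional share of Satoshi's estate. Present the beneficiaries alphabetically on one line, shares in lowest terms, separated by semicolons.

Akira 1/5; Daichi 1/5; Emiko 1/5; Junko 1/10; Kaede 1/10; Noboru 1/10; Ryo 1/10

There is no surviving spouse, so the entire estate passes to Satoshi's descendants per capita at each generation.
At generation 1 (Akira, Isamu, Reiko, Emiko, Daichi) there are 5 shares of (1)/5 = 1/5 each.
Living: Akira, Emiko, and Daichi — each takes 1/5.
Deceased: Isamu and Reiko. Their combined 2/5 is pooled and carried to generation 2.
At generation 2 (Kaede, Noboru, Junko, Ryo) there are 4 shares of (2/5)/4 = 1/10 each.
Living: Kaede, Noboru, Junko, and Ryo — each takes 1/10.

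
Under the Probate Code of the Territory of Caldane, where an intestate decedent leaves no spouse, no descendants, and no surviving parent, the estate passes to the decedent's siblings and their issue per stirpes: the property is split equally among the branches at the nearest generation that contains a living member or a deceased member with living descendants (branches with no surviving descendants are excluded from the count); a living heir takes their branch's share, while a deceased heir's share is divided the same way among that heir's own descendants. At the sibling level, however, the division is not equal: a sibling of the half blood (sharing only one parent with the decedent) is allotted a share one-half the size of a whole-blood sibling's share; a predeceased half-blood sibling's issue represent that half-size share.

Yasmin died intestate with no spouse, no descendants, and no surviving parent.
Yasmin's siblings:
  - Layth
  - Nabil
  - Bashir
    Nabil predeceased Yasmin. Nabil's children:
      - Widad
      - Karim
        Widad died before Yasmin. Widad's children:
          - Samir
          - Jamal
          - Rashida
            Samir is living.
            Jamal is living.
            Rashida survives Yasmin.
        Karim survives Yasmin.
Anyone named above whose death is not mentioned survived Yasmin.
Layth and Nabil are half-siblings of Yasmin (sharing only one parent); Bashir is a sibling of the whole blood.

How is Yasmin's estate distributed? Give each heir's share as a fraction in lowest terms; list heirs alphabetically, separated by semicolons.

No spouse, descendants, or parent survives, so the estate passes to Yasmin's siblings per stirpes.
Half-blood siblings count for one-half the weight of whole-blood siblings at the initial division.
Dividing 1 in proportion to weights (total weight 2): Layth (weight 1/2) → 1/4; Nabil (weight 1/2) → 1/4; Bashir (weight 1) → 1/2.
Layth is living and takes 1/4.
Nabil predeceased; the 1/4 allotted to Nabil's branch passes to Nabil's issue by representation.
The 1/4 is divided into 2 equal shares of 1/8 among Widad, Karim.
Widad predeceased; the 1/8 allotted to Widad's branch passes to Widad's issue by representation.
The 1/8 is divided into 3 equal shares of 1/24 among Samir, Jamal, Rashida.
Samir is living and takes 1/24.
Jamal is living and takes 1/24.
Rashida is living and takes 1/24.
Karim is living and takes 1/8.
Bashir is living and takes 1/2.

Bashir 1/2; Jamal 1/24; Karim 1/8; Layth 1/4; Rashida 1/24; Samir 1/24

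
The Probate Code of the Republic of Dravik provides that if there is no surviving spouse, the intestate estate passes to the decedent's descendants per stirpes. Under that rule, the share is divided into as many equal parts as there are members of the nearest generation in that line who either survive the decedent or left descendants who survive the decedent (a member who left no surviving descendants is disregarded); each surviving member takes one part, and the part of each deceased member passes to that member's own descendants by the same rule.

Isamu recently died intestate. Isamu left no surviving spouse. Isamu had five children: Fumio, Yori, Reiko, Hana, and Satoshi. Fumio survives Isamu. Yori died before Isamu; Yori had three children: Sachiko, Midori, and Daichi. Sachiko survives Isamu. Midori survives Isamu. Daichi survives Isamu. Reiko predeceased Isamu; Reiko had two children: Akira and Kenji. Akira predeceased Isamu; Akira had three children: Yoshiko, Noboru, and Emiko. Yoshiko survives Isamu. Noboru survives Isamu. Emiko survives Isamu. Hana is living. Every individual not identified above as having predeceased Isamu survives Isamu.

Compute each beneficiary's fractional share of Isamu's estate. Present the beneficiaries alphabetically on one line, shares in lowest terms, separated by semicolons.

There is no surviving spouse, so the entire estate passes to Isamu's descendants per stirpes.
The estate is divided into 5 equal shares of 1/5 among Fumio, Yori, Reiko, Hana, Satoshi.
Fumio is living and takes 1/5.
Yori predeceased; the 1/5 allotted to Yori's branch passes to Yori's issue by representation.
The 1/5 is divided into 3 equal shares of 1/15 among Sachiko, Midori, Daichi.
Sachiko is living and takes 1/15.
Midori is living and takes 1/15.
Daichi is living and takes 1/15.
Reiko predeceased; the 1/5 allotted to Reiko's branch passes to Reiko's issue by representation.
The 1/5 is divided into 2 equal shares of 1/10 among Akira, Kenji.
Akira predeceased; the 1/10 allotted to Akira's branch passes to Akira's issue by representation.
The 1/10 is divided into 3 equal shares of 1/30 among Yoshiko, Noboru, Emiko.
Yoshiko is living and takes 1/30.
Noboru is living and takes 1/30.
Emiko is living and takes 1/30.
Kenji is living and takes 1/10.
Hana is living and takes 1/5.
Satoshi is living and takes 1/5.

Daichi 1/15; Emiko 1/30; Fumio 1/5; Hana 1/5; Kenji 1/10; Midori 1/15; Noboru 1/30; Sachiko 1/15; Satoshi 1/5; Yoshiko 1/30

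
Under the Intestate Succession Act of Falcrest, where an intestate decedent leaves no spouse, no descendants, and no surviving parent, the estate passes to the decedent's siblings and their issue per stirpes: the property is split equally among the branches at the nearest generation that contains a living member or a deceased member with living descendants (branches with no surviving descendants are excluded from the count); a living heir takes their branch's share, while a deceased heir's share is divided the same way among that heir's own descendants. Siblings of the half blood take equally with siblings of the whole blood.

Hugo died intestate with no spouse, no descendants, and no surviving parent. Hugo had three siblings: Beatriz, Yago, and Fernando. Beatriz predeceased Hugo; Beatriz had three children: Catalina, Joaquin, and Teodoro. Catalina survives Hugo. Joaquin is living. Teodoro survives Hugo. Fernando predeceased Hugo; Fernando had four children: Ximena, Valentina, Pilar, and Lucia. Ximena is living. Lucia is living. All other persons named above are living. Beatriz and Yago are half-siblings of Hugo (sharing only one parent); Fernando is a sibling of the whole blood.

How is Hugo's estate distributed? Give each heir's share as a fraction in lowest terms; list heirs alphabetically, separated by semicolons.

No spouse, descendants, or parent survives, so the estate passes to Hugo's siblings per stirpes.
Half-blood and whole-blood siblings take equally under the stated rule.
The estate is divided into 3 equal shares of 1/3 among Beatriz, Yago, Fernando.
Beatriz predeceased; the 1/3 allotted to Beatriz's branch passes to Beatriz's issue by representation.
The 1/3 is divided into 3 equal shares of 1/9 among Catalina, Joaquin, Teodoro.
Catalina is living and takes 1/9.
Joaquin is living and takes 1/9.
Teodoro is living and takes 1/9.
Yago is living and takes 1/3.
Fernando predeceased; the 1/3 allotted to Fernando's branch passes to Fernando's issue by representation.
The 1/3 is divided into 4 equal shares of 1/12 among Ximena, Valentina, Pilar, Lucia.
Ximena is living and takes 1/12.
Valentina is living and takes 1/12.
Pilar is living and takes 1/12.
Lucia is living and takes 1/12.

Catalina 1/9; Joaquin 1/9; Lucia 1/12; Pilar 1/12; Teodoro 1/9; Valentina 1/12; Ximena 1/12; Yago 1/3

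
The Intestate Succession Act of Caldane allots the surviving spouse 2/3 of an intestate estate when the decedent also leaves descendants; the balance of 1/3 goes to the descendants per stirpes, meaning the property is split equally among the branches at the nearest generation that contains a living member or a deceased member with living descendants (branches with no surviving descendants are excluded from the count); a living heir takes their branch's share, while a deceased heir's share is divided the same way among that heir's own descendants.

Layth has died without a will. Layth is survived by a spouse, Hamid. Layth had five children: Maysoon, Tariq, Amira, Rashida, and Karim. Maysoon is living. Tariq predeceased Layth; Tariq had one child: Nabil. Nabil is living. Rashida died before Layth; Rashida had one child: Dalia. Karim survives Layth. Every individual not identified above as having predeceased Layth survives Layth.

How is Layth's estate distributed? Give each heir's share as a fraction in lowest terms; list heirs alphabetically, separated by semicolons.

Hamid, as surviving spouse, takes 2/3.
The remaining 1/3 passes to Layth's descendants per stirpes.
The 1/3 is divided into 5 equal shares of 1/15 among Maysoon, Tariq, Amira, Rashida, Karim.
Maysoon is living and takes 1/15.
Tariq predeceased; the 1/15 allotted to Tariq's branch passes to Tariq's issue by representation.
Nabil is the sole taker at this level and receives the full 1/15.
Amira is living and takes 1/15.
Rashida predeceased; the 1/15 allotted to Rashida's branch passes to Rashida's issue by representation.
Dalia is the sole taker at this level and receives the full 1/15.
Karim is living and takes 1/15.

Amira 1/15; Dalia 1/15; Hamid 2/3; Karim 1/15; Maysoon 1/15; Nabil 1/15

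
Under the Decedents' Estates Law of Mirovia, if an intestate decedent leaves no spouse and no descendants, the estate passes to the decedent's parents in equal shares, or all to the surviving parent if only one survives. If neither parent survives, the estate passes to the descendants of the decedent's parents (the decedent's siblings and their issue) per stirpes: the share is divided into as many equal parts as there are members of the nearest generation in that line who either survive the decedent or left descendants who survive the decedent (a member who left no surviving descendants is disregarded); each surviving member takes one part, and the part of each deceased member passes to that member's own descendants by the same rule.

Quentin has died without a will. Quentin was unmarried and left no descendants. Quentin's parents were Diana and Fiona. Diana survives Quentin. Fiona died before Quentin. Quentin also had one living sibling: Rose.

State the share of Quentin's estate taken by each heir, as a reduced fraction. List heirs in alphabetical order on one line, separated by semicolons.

Diana 1

Only one parent, Diana, survives, so Diana takes the entire estate. The siblings take nothing because a surviving parent has priority.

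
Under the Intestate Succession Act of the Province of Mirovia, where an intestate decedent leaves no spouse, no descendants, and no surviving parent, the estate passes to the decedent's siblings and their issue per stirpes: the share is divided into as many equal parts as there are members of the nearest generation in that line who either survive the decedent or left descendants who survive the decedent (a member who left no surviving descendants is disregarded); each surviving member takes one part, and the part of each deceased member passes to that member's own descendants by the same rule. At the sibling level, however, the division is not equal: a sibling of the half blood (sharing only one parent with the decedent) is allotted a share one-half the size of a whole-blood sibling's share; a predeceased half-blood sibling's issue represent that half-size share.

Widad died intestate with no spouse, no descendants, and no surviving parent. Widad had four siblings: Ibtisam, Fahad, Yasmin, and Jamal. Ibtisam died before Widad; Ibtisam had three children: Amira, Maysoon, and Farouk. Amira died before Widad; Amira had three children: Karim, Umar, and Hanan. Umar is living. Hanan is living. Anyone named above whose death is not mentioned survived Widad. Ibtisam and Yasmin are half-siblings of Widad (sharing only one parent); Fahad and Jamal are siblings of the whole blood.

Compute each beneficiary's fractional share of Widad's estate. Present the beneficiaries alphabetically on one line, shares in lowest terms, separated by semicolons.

Fahad 1/3; Farouk 1/18; Hanan 1/54; Jamal 1/3; Karim 1/54; Maysoon 1/18; Umar 1/54; Yasmin 1/6

No spouse, descendants, or parent survives, so the estate passes to Widad's siblings per stirpes.
Half-blood siblings count for one-half the weight of whole-blood siblings at the initial division.
Dividing 1 in proportion to weights (total weight 3): Ibtisam (weight 1/2) → 1/6; Fahad (weight 1) → 1/3; Yasmin (weight 1/2) → 1/6; Jamal (weight 1) → 1/3.
Ibtisam predeceased; the 1/6 allotted to Ibtisam's branch passes to Ibtisam's issue by representation.
The 1/6 is divided into 3 equal shares of 1/18 among Amira, Maysoon, Farouk.
Amira predeceased; the 1/18 allotted to Amira's branch passes to Amira's issue by representation.
The 1/18 is divided into 3 equal shares of 1/54 among Karim, Umar, Hanan.
Karim is living and takes 1/54.
Umar is living and takes 1/54.
Hanan is living and takes 1/54.
Maysoon is living and takes 1/18.
Farouk is living and takes 1/18.
Fahad is living and takes 1/3.
Yasmin is living and takes 1/6.
Jamal is living and takes 1/3.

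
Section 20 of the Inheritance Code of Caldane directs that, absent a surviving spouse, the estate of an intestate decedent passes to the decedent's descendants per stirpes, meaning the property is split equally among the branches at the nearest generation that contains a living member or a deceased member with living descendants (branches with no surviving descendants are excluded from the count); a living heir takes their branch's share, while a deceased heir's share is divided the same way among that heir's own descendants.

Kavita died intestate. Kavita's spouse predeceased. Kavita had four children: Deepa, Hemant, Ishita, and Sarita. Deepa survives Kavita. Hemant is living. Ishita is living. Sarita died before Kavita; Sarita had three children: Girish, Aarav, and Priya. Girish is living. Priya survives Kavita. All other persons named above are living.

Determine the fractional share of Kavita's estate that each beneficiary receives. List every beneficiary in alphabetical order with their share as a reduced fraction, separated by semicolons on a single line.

There is no surviving spouse, so the entire estate passes to Kavita's descendants per stirpes.
The estate is divided into 4 equal shares of 1/4 among Deepa, Hemant, Ishita, Sarita.
Deepa is living and takes 1/4.
Hemant is living and takes 1/4.
Ishita is living and takes 1/4.
Sarita predeceased; the 1/4 allotted to Sarita's branch passes to Sarita's issue by representation.
The 1/4 is divided into 3 equal shares of 1/12 among Girish, Aarav, Priya.
Girish is living and takes 1/12.
Aarav is living and takes 1/12.
Priya is living and takes 1/12.

Aarav 1/12; Deepa 1/4; Girish 1/12; Hemant 1/4; Ishita 1/4; Priya 1/12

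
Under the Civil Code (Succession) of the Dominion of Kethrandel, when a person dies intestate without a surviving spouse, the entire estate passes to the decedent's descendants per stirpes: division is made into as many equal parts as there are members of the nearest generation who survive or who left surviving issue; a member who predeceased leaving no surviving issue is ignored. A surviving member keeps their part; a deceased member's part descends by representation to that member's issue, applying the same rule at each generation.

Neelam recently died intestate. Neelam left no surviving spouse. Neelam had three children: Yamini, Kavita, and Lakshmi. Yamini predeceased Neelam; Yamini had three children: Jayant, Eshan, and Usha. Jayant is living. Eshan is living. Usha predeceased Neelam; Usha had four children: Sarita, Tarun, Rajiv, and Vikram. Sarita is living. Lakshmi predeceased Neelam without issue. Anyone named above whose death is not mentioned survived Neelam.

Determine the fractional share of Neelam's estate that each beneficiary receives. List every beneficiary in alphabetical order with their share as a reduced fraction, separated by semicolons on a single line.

There is no surviving spouse, so the entire estate passes to Neelam's descendants per stirpes.
Lakshmi left no surviving issue, so that branch lapses and is disregarded.
The estate is divided into 2 equal shares of 1/2 among Yamini, Kavita.
Yamini predeceased; the 1/2 allotted to Yamini's branch passes to Yamini's issue by representation.
The 1/2 is divided into 3 equal shares of 1/6 among Jayant, Eshan, Usha.
Jayant is living and takes 1/6.
Eshan is living and takes 1/6.
Usha predeceased; the 1/6 allotted to Usha's branch passes to Usha's issue by representation.
The 1/6 is divided into 4 equal shares of 1/24 among Sarita, Tarun, Rajiv, Vikram.
Sarita is living and takes 1/24.
Tarun is living and takes 1/24.
Rajiv is living and takes 1/24.
Vikram is living and takes 1/24.
Kavita is living and takes 1/2.

Eshan 1/6; Jayant 1/6; Kavita 1/2; Rajiv 1/24; Sarita 1/24; Tarun 1/24; Vikram 1/24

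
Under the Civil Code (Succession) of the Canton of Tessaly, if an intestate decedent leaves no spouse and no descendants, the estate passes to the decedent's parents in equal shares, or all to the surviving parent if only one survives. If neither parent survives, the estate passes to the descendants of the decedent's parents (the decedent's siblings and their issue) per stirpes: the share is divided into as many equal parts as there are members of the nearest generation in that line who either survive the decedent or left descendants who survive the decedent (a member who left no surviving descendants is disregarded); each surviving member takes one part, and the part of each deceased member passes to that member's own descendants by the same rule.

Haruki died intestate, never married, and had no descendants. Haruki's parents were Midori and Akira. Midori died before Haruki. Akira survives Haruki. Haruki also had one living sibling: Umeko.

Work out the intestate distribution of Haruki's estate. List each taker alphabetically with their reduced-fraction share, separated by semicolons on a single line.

Akira 1

Only one parent, Akira, survives, so Akira takes the entire estate. The siblings take nothing because a surviving parent has priority.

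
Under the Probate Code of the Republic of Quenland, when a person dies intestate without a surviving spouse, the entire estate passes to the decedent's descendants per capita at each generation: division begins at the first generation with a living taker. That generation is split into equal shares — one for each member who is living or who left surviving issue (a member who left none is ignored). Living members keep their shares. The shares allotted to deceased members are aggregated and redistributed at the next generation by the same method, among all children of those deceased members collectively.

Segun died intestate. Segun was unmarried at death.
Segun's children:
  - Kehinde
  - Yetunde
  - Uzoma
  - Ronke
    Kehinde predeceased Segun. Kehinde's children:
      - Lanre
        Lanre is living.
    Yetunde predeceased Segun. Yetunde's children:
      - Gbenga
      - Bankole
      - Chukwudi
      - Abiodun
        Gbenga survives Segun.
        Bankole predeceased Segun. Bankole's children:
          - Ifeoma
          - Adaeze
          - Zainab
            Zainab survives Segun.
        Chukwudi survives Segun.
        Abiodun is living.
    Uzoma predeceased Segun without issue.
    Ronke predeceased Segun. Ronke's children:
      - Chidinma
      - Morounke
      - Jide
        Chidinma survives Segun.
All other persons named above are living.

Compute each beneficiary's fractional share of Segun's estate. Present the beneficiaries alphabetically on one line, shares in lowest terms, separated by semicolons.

There is no surviving spouse, so the entire estate passes to Segun's descendants per capita at each generation.
No one at generation 1 (Kehinde, Yetunde, Ronke) is living; moving to the next generation.
At generation 2 (Lanre, Gbenga, Bankole, Chukwudi, Abiodun, Chidinma, Morounke, Jide) there are 8 shares of (1)/8 = 1/8 each.
Living: Lanre, Gbenga, Chukwudi, Abiodun, Chidinma, Morounke, and Jide — each takes 1/8.
Deceased: Bankole. That 1/8 share is carried to generation 3.
At generation 3 (Ifeoma, Adaeze, Zainab) there are 3 shares of (1/8)/3 = 1/24 each.
Living: Ifeoma, Adaeze, and Zainab — each takes 1/24.

Abiodun 1/8; Adaeze 1/24; Chidinma 1/8; Chukwudi 1/8; Gbenga 1/8; Ifeoma 1/24; Jide 1/8; Lanre 1/8; Morounke 1/8; Zainab 1/24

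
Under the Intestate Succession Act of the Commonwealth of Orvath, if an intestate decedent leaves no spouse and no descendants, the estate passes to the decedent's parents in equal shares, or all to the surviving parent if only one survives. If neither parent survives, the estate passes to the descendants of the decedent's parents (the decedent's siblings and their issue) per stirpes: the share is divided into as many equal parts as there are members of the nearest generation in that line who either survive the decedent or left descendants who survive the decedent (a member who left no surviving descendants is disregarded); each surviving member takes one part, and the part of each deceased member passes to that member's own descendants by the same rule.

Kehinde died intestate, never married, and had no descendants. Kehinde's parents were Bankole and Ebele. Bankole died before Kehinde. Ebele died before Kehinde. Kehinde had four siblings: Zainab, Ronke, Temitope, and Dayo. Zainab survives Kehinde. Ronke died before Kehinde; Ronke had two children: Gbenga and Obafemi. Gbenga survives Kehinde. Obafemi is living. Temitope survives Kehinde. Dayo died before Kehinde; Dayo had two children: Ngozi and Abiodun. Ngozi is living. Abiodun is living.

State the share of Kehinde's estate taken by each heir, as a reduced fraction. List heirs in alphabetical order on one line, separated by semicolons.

Neither parent survives and there are no descendants, so the estate passes to Kehinde's siblings and their issue per stirpes.
The estate is divided into 4 equal shares of 1/4 among Zainab, Ronke, Temitope, Dayo.
Zainab is living and takes 1/4.
Ronke predeceased; the 1/4 allotted to Ronke's branch passes to Ronke's issue by representation.
The 1/4 is divided into 2 equal shares of 1/8 among Gbenga, Obafemi.
Gbenga is living and takes 1/8.
Obafemi is living and takes 1/8.
Temitope is living and takes 1/4.
Dayo predeceased; the 1/4 allotted to Dayo's branch passes to Dayo's issue by representation.
The 1/4 is divided into 2 equal shares of 1/8 among Ngozi, Abiodun.
Ngozi is living and takes 1/8.
Abiodun is living and takes 1/8.

Abiodun 1/8; Gbenga 1/8; Ngozi 1/8; Obafemi 1/8; Temitope 1/4; Zainab 1/4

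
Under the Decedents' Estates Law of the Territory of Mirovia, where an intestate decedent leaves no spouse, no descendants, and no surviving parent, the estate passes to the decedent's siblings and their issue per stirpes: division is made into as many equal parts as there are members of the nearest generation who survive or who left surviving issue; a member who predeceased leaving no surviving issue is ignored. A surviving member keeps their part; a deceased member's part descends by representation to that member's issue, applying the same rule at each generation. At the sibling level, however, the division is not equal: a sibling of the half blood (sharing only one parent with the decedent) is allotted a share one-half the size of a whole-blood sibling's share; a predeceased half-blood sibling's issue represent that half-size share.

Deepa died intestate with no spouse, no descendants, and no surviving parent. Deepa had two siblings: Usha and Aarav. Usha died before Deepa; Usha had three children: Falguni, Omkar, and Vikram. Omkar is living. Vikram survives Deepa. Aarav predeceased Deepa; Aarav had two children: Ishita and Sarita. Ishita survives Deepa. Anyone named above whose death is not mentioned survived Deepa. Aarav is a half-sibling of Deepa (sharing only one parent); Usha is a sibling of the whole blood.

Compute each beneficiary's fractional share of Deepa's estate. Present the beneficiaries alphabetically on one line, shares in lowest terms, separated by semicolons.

No spouse, descendants, or parent survives, so the estate passes to Deepa's siblings per stirpes.
Half-blood siblings count for one-half the weight of whole-blood siblings at the initial division.
Dividing 1 in proportion to weights (total weight 3/2): Usha (weight 1) → 2/3; Aarav (weight 1/2) → 1/3.
Usha predeceased; the 2/3 allotted to Usha's branch passes to Usha's issue by representation.
The 2/3 is divided into 3 equal shares of 2/9 among Falguni, Omkar, Vikram.
Falguni is living and takes 2/9.
Omkar is living and takes 2/9.
Vikram is living and takes 2/9.
Aarav predeceased; the 1/3 allotted to Aarav's branch passes to Aarav's issue by representation.
The 1/3 is divided into 2 equal shares of 1/6 among Ishita, Sarita.
Ishita is living and takes 1/6.
Sarita is living and takes 1/6.

Falguni 2/9; Ishita 1/6; Omkar 2/9; Sarita 1/6; Vikram 2/9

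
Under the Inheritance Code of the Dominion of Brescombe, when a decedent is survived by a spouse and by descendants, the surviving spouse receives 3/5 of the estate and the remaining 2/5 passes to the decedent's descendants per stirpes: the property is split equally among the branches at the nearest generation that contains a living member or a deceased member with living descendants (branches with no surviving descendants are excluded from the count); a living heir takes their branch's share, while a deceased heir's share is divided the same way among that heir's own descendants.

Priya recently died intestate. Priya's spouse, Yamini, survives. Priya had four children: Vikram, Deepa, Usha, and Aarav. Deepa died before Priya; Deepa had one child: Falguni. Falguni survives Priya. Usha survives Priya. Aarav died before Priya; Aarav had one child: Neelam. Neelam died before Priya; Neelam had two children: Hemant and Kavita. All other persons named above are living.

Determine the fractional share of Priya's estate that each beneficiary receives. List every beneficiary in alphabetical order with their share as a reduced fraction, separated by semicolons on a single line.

Yamini, as surviving spouse, takes 3/5.
The remaining 2/5 passes to Priya's descendants per stirpes.
The 2/5 is divided into 4 equal shares of 1/10 among Vikram, Deepa, Usha, Aarav.
Vikram is living and takes 1/10.
Deepa predeceased; the 1/10 allotted to Deepa's branch passes to Deepa's issue by representation.
Falguni is the sole taker at this level and receives the full 1/10.
Usha is living and takes 1/10.
Aarav predeceased; the 1/10 allotted to Aarav's branch passes to Aarav's issue by representation.
Neelam's line is the sole branch at this level, so the full 1/10 passes to Neelam's issue by representation.
The 1/10 is divided into 2 equal shares of 1/20 among Hemant, Kavita.
Hemant is living and takes 1/20.
Kavita is living and takes 1/20.

Falguni 1/10; Hemant 1/20; Kavita 1/20; Usha 1/10; Vikram 1/10; Yamini 3/5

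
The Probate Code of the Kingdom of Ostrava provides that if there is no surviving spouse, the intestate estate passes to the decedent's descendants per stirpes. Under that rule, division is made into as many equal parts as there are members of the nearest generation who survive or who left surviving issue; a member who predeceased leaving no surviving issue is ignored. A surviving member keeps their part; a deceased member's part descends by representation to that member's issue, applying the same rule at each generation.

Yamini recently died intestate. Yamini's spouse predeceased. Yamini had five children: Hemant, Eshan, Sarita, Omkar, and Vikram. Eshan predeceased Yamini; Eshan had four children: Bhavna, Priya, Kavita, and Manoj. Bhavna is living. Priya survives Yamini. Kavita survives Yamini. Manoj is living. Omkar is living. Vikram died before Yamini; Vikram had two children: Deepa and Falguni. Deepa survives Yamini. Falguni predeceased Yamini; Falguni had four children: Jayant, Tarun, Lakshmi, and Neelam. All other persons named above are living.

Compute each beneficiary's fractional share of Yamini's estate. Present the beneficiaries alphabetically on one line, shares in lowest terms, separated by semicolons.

There is no surviving spouse, so the entire estate passes to Yamini's descendants per stirpes.
The estate is divided into 5 equal shares of 1/5 among Hemant, Eshan, Sarita, Omkar, Vikram.
Hemant is living and takes 1/5.
Eshan predeceased; the 1/5 allotted to Eshan's branch passes to Eshan's issue by representation.
The 1/5 is divided into 4 equal shares of 1/20 among Bhavna, Priya, Kavita, Manoj.
Bhavna is living and takes 1/20.
Priya is living and takes 1/20.
Kavita is living and takes 1/20.
Manoj is living and takes 1/20.
Sarita is living and takes 1/5.
Omkar is living and takes 1/5.
Vikram predeceased; the 1/5 allotted to Vikram's branch passes to Vikram's issue by representation.
The 1/5 is divided into 2 equal shares of 1/10 among Deepa, Falguni.
Deepa is living and takes 1/10.
Falguni predeceased; the 1/10 allotted to Falguni's branch passes to Falguni's issue by representation.
The 1/10 is divided into 4 equal shares of 1/40 among Jayant, Tarun, Lakshmi, Neelam.
Jayant is living and takes 1/40.
Tarun is living and takes 1/40.
Lakshmi is living and takes 1/40.
Neelam is living and takes 1/40.

Bhavna 1/20; Deepa 1/10; Hemant 1/5; Jayant 1/40; Kavita 1/20; Lakshmi 1/40; Manoj 1/20; Neelam 1/40; Omkar 1/5; Priya 1/20; Sarita 1/5; Tarun 1/40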